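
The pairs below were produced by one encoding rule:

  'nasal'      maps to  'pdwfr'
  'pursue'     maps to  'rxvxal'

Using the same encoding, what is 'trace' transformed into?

vuehk

In nasal: n→p is +2, a→d is +3, s→w is +4, a→f is +5 — the shift increases by 1 each position. Each letter shifts forward by (position + 2), i.e. 2, 3, 4, … — the shift grows by one for each successive letter.
On trace: t+2=v, r+3=u, a+4=e, c+5=h, e+6=k.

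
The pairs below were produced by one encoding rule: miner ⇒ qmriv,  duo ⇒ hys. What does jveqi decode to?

Compare letters: m→q is +4, i→m is +4, n→r is +4 — a constant shift. Every letter moves 4 places later in the alphabet, wrapping around z→a.
Undoing it on jveqi: j−4=f, v−4=r, e−4=a, q−4=m, i−4=e.

frame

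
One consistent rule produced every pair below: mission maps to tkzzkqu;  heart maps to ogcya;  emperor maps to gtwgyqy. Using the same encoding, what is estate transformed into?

Vowels shift forward by 2 and consonants shift forward by 7.
Applying it to estate: e(vowel)+2=g, s(cons)+7=z, t(cons)+7=a, a(vowel)+2=c, t(cons)+7=a, e(vowel)+2=g.

gzacag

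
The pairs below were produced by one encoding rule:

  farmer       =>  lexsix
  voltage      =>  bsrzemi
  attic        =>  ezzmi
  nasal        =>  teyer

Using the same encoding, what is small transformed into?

yserr

The shift depends on letter class: consonant f→l is +6, but vowel a→e is +4. The rule splits by letter class: vowels +4, consonants +6.
For small: s(cons)+6=y, m(cons)+6=s, a(vowel)+4=e, l(cons)+6=r, l(cons)+6=r.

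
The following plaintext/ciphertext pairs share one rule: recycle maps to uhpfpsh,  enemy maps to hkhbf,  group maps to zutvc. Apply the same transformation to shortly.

r(17)→u(20) and e(4)→h(7) fit y≡9x+23 (mod 26); the inverse of 9 mod 26 is 3. This is an affine cipher: with a=0,…,z=25, each position x becomes (9x+23) mod 26.
On shortly: s(18)→9·18+23≡3=d; h(7)→9·7+23≡8=i; o(14)→9·14+23≡19=t; r(17)→9·17+23≡20=u; t(19)→9·19+23≡12=m; l(11)→9·11+23≡18=s; y(24)→9·24+23≡5=f (all mod 26).

ditumsf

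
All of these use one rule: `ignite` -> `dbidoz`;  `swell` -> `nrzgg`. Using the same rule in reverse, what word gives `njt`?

It's a constant shift of +21 (ROT21).
Decoding njt: n−21=s, j−21=o, t−21=y.

soy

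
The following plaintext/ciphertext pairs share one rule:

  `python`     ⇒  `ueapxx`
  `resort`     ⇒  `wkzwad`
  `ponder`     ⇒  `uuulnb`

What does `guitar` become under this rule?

In python: p→u is +5, y→e is +6, t→a is +7, h→p is +8 — the shift increases by 1 each position. Letter i (0-indexed) is shifted by i+5, so successive shifts are 5, 6, 7, ….
For guitar: g+5=l, u+6=a, i+7=p, t+8=b, a+9=j, r+10=b.

lapbjb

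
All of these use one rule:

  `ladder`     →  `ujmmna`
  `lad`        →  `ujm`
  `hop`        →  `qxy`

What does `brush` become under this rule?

kadbq

Compare letters: l→u is +9, a→j is +9, d→m is +9 — a constant shift. It's a constant shift of +9 (ROT9).
Applying it to brush: b+9=k, r+9=a, u+9=d, s+9=b, h+9=q.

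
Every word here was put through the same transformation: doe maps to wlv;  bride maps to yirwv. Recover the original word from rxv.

Letters are reflected about the middle of the alphabet (position → 25−position): Atbash.
Decoding rxv: r↔i, x↔c, v↔e.

ice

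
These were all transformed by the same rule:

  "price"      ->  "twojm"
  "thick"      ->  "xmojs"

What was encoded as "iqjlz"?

In price: p→t is +4, r→w is +5, i→o is +6, c→j is +7 — the shift increases by 1 each position. The shift increases by 1 at each position, starting from +4: 4, 5, 6, ….
Undoing it on iqjlz: i−4=e, q−5=l, j−6=d, l−7=e, z−8=r.

elder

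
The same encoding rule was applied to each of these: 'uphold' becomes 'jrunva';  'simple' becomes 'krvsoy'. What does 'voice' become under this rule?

kioub

The word is reversed, then every letter is shifted forward by 6.
For voice: reverse → eciov; then shift: e+6=k, c+6=i, i+6=o, o+6=u, v+6=b.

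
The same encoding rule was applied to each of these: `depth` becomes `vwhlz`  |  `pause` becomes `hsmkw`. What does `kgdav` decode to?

Compare letters: d→v is +18, e→w is +18, p→h is +18 — a constant shift. It's a constant shift of +18 (ROT18).
Decoding kgdav: k−18=s, g−18=o, d−18=l, a−18=i, v−18=d.

solid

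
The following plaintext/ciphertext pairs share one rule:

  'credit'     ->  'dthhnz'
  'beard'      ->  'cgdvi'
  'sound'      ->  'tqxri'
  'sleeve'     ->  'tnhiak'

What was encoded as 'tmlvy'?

skirt

In credit: c→d is +1, r→t is +2, e→h is +3, d→h is +4 — the shift increases by 1 each position. Letter i (0-indexed) is shifted by i+1, so successive shifts are 1, 2, 3, ….
Reversing it on tmlvy: t−1=s, m−2=k, l−3=i, v−4=r, y−5=t.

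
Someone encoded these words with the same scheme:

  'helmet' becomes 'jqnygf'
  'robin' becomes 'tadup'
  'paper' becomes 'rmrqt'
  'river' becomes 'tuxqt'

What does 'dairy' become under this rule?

Shifts by position in helmet: pos 0: h→j (+2), pos 1: e→q (+12), pos 2: l→n (+2), pos 3: m→y (+12) — repeating every 2. The shifts repeat in a cycle of length 2: positions 0,1,… shift by +2, +12, then the pattern repeats.
Applying it to dairy: d+2=f, a+12=m, i+2=k, r+12=d, y+2=a.

fmkda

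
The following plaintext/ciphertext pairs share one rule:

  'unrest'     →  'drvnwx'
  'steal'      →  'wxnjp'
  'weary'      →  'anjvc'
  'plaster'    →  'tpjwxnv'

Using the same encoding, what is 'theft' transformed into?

xlnjx

The shift depends on letter class: consonant n→r is +4, but vowel u→d is +9. Vowels shift forward by 9 and consonants shift forward by 4.
For theft: t(cons)+4=x, h(cons)+4=l, e(vowel)+9=n, f(cons)+4=j, t(cons)+4=x.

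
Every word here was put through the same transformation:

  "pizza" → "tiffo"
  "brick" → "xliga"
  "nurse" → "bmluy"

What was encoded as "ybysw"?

enemy

p(15)→t(19) and i(8)→i(8) fit y≡9x+14 (mod 26); the inverse of 9 mod 26 is 3. Each letter's alphabet position (a=0..z=25) is mapped through 9·x+14 mod 26 — an affine cipher.
Decoding ybysw: y(24)→3·(24−14)≡4=e; b(1)→3·(1−14)≡13=n; y(24)→3·(24−14)≡4=e; s(18)→3·(18−14)≡12=m; w(22)→3·(22−14)≡24=y (all mod 26).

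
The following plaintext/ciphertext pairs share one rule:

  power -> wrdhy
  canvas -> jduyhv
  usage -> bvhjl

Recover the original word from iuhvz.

brass

A repeating key of period 2 is used — shifts +7, +3 over and over.
Undoing it on iuhvz: i−7=b, u−3=r, h−7=a, v−3=s, z−7=s.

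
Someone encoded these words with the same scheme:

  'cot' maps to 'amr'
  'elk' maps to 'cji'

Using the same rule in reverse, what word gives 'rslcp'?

tuner

Compare letters: c→a is +24, o→m is +24, t→r is +24 — a constant shift. This is a Caesar cipher with shift 24.
Undoing it on rslcp: r−24=t, s−24=u, l−24=n, c−24=e, p−24=r.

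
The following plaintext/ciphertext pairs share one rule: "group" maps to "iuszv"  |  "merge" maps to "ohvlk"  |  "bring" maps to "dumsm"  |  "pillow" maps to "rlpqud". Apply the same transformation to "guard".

ixewj

The shift increases by 1 at each position, starting from +2: 2, 3, 4, ….
On guard: g+2=i, u+3=x, a+4=e, r+5=w, d+6=j.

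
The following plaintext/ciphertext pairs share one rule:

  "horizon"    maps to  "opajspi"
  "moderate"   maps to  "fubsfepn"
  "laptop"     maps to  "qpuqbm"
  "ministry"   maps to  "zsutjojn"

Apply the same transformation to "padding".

The output letters match the input read backwards, each shifted +1: horizon reversed is noziroh. Two steps: reverse the string, then apply a Caesar shift of +1.
On padding: reverse → gniddap; then shift: g+1=h, n+1=o, i+1=j, d+1=e, d+1=e, a+1=b, p+1=q.

hojeebq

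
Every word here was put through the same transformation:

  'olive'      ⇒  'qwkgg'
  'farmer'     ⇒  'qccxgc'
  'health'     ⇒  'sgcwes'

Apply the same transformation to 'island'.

kdwcyo

The shift depends on letter class: consonant l→w is +11, but vowel o→q is +2. The rule splits by letter class: vowels +2, consonants +11.
For island: i(vowel)+2=k, s(cons)+11=d, l(cons)+11=w, a(vowel)+2=c, n(cons)+11=y, d(cons)+11=o.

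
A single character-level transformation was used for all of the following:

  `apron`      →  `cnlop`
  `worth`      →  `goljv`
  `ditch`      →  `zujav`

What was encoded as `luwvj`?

a(0)→c(2) and p(15)→n(13) fit y≡25x+2 (mod 26); the inverse of 25 mod 26 is 25. Treating letters as 0–25, the rule is x ↦ 25x + 2 (mod 26).
Decoding luwvj: l(11)→25·(11−2)≡17=r; u(20)→25·(20−2)≡8=i; w(22)→25·(22−2)≡6=g; v(21)→25·(21−2)≡7=h; j(9)→25·(9−2)≡19=t (all mod 26).

right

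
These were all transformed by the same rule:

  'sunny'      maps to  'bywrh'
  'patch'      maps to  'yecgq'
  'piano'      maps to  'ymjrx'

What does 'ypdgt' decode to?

pluck

The shifts repeat in a cycle of length 2: positions 0,1,… shift by +9, +4, then the pattern repeats.
Undoing it on ypdgt: y−9=p, p−4=l, d−9=u, g−4=c, t−9=k.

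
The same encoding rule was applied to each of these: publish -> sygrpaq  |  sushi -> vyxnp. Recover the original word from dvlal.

argue

In publish: p→s is +3, u→y is +4, b→g is +5, l→r is +6 — the shift increases by 1 each position. Letter i (0-indexed) is shifted by i+3, so successive shifts are 3, 4, 5, ….
Decoding dvlal: d−3=a, v−4=r, l−5=g, a−6=u, l−7=e.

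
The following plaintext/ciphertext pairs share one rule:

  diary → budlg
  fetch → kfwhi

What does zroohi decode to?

Read the word backwards and shift each letter +3.
Decoding zroohi: shift back: z−3=w, r−3=o, o−3=l, o−3=l, h−3=e, i−3=f → wollef; then reverse → fellow.

fellow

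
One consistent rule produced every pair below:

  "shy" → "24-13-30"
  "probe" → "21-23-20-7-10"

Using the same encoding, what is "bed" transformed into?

The number is (letter's place in the alphabet, a=1) + 5.
On bed: b=2→7, e=5→10, d=4→9.

7-10-9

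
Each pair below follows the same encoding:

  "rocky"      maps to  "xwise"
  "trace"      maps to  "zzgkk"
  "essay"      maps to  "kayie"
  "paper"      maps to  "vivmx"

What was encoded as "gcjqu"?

audio

A repeating key of period 2 is used — shifts +6, +8 over and over.
Undoing it on gcjqu: g−6=a, c−8=u, j−6=d, q−8=i, u−6=o.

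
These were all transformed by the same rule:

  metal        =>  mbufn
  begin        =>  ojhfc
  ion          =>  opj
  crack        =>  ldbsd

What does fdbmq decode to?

The output letters match the input read backwards, each shifted +1: metal reversed is latem. Read the word backwards and shift each letter +1.
Reversing it on fdbmq: shift back: f−1=e, d−1=c, b−1=a, m−1=l, q−1=p → ecalp; then reverse → place.

place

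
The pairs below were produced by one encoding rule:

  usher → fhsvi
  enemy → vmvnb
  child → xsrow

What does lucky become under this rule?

Each pair mirrors across the alphabet (u↔f, s↔h, h↔s): positions sum to 25. This is the alphabet-reversal cipher (Atbash): a becomes z, b becomes y, etc.
On lucky: l↔o, u↔f, c↔x, k↔p, y↔b.

ofxpb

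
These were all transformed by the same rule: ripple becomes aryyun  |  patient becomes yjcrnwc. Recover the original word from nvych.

empty

Compare letters: r→a is +9, i→r is +9, p→y is +9 — a constant shift. It's a constant shift of +9 (ROT9).
Undoing it on nvych: n−9=e, v−9=m, y−9=p, c−9=t, h−9=y.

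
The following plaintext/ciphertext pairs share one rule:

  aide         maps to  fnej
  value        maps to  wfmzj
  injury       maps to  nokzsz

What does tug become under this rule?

uzh

The shift depends on letter class: consonant d→e is +1, but vowel a→f is +5. Vowels shift forward by 5 and consonants shift forward by 1.
For tug: t(cons)+1=u, u(vowel)+5=z, g(cons)+1=h.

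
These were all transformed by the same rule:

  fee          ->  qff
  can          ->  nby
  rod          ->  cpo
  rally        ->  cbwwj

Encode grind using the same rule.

rcjyo

The shift depends on letter class: consonant f→q is +11, but vowel e→f is +1. The rule splits by letter class: vowels +1, consonants +11.
For grind: g(cons)+11=r, r(cons)+11=c, i(vowel)+1=j, n(cons)+11=y, d(cons)+11=o.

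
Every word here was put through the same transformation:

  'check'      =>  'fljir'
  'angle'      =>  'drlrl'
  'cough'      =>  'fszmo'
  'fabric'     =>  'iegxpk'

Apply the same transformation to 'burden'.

In check: c→f is +3, h→l is +4, e→j is +5, c→i is +6 — the shift increases by 1 each position. The shift increases by 1 at each position, starting from +3: 3, 4, 5, ….
For burden: b+3=e, u+4=y, r+5=w, d+6=j, e+7=l, n+8=v.

eywjlv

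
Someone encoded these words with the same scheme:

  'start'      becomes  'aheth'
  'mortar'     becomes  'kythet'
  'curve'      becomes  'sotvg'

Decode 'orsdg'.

s(18)→a(0) and t(19)→h(7) fit y≡7x+4 (mod 26); the inverse of 7 mod 26 is 15. Each letter's alphabet position (a=0..z=25) is mapped through 7·x+4 mod 26 — an affine cipher.
Reversing it on orsdg: o(14)→15·(14−4)≡20=u; r(17)→15·(17−4)≡13=n; s(18)→15·(18−4)≡2=c; d(3)→15·(3−4)≡11=l; g(6)→15·(6−4)≡4=e (all mod 26).

uncle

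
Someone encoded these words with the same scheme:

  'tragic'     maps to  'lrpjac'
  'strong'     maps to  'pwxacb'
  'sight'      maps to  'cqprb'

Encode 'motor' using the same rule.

The word is reversed, then every letter is shifted forward by 9.
For motor: reverse → rotom; then shift: r+9=a, o+9=x, t+9=c, o+9=x, m+9=v.

axcxv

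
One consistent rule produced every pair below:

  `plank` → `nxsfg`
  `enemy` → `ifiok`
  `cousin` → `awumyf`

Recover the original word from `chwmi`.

Treating letters as 0–25, the rule is x ↦ 17x + 18 (mod 26).
Undoing it on chwmi: c(2)→23·(2−18)≡22=w; h(7)→23·(7−18)≡7=h; w(22)→23·(22−18)≡14=o; m(12)→23·(12−18)≡18=s; i(8)→23·(8−18)≡4=e (all mod 26).

whose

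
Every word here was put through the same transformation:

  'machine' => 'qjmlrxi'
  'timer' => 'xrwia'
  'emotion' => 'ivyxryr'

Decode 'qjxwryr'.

Shifts by position in machine: pos 0: m→q (+4), pos 1: a→j (+9), pos 2: c→m (+10), pos 3: h→l (+4), pos 4: i→r (+9), pos 5: n→x (+10) — repeating every 3. It's a Vigenère-style cipher with numeric key [4,9,10]: position i shifts by key[i mod 3].
Decoding qjxwryr: q−4=m, j−9=a, x−10=n, w−4=s, r−9=i, y−10=o, r−4=n.

mansion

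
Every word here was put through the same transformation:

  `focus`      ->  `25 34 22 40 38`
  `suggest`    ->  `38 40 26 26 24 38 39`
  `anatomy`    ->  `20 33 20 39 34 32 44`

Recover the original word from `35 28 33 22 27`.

f is letter #6 and maps to 25: an offset of 19. Each letter is replaced by its alphabet position (a=1..z=26) + 19.
Reversing it on 35 28 33 22 27: 35→(35−19)÷1=16=p, 28→(28−19)÷1=9=i, 33→(33−19)÷1=14=n, 22→(22−19)÷1=3=c, 27→(27−19)÷1=8=h.

pinch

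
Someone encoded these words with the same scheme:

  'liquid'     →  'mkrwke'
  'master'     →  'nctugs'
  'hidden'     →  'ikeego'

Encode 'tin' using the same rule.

uko

Vowels shift forward by 2 and consonants shift forward by 1.
On tin: t(cons)+1=u, i(vowel)+2=k, n(cons)+1=o.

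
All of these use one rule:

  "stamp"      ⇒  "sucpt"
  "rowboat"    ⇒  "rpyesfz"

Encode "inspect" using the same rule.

iousihz

Each letter shifts forward by its position index (0, 1, 2, …) — the shift grows by one for each successive letter.
On inspect: i+0=i, n+1=o, s+2=u, p+3=s, e+4=i, c+5=h, t+6=z.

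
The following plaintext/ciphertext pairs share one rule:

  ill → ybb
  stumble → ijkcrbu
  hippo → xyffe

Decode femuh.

Compare letters: i→y is +16, l→b is +16, l→b is +16 — a constant shift. Each letter is shifted forward by 16 in the alphabet (a Caesar shift of +16).
Reversing it on femuh: f−16=p, e−16=o, m−16=w, u−16=e, h−16=r.

power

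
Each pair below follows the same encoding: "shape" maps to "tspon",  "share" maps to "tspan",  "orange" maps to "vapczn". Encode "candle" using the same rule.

bpcuqn

s(18)→t(19) and h(7)→s(18) fit y≡19x+15 (mod 26); the inverse of 19 mod 26 is 11. This is an affine cipher: with a=0,…,z=25, each position x becomes (19x+15) mod 26.
For candle: c(2)→19·2+15≡1=b; a(0)→19·0+15≡15=p; n(13)→19·13+15≡2=c; d(3)→19·3+15≡20=u; l(11)→19·11+15≡16=q; e(4)→19·4+15≡13=n (all mod 26).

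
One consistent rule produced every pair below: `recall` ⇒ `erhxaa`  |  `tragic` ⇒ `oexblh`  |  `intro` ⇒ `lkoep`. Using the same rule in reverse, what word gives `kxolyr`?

r(17)→e(4) and e(4)→r(17) fit y≡5x+23 (mod 26); the inverse of 5 mod 26 is 21. Each letter's alphabet position (a=0..z=25) is mapped through 5·x+23 mod 26 — an affine cipher.
Undoing it on kxolyr: k(10)→21·(10−23)≡13=n; x(23)→21·(23−23)≡0=a; o(14)→21·(14−23)≡19=t; l(11)→21·(11−23)≡8=i; y(24)→21·(24−23)≡21=v; r(17)→21·(17−23)≡4=e (all mod 26).

native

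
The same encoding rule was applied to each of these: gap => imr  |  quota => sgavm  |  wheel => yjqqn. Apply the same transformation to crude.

etgfq

Vowels shift forward by 12 and consonants shift forward by 2.
On crude: c(cons)+2=e, r(cons)+2=t, u(vowel)+12=g, d(cons)+2=f, e(vowel)+12=q.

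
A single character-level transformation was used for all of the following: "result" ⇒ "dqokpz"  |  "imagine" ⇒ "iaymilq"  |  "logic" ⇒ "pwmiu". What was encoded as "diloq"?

rinse

r(17)→d(3) and e(4)→q(16) fit y≡11x+24 (mod 26); the inverse of 11 mod 26 is 19. Each letter's alphabet position (a=0..z=25) is mapped through 11·x+24 mod 26 — an affine cipher.
Undoing it on diloq: d(3)→19·(3−24)≡17=r; i(8)→19·(8−24)≡8=i; l(11)→19·(11−24)≡13=n; o(14)→19·(14−24)≡18=s; q(16)→19·(16−24)≡4=e (all mod 26).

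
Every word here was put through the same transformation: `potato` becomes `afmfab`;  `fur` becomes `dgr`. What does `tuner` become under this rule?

The output letters match the input read backwards, each shifted +12: potato reversed is otatop. The word is reversed, then every letter is shifted forward by 12.
For tuner: reverse → renut; then shift: r+12=d, e+12=q, n+12=z, u+12=g, t+12=f.

dqzgf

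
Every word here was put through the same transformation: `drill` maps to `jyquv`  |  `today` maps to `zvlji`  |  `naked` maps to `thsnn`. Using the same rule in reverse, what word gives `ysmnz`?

In drill: d→j is +6, r→y is +7, i→q is +8, l→u is +9 — the shift increases by 1 each position. The shift increases by 1 at each position, starting from +6: 6, 7, 8, ….
Reversing it on ysmnz: y−6=s, s−7=l, m−8=e, n−9=e, z−10=p.

sleep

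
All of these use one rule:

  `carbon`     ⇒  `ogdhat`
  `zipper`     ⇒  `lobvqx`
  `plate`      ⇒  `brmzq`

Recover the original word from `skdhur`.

gerbil

Shifts by position in carbon: pos 0: c→o (+12), pos 1: a→g (+6), pos 2: r→d (+12), pos 3: b→h (+6) — repeating every 2. It's a Vigenère-style cipher with numeric key [12,6]: position i shifts by key[i mod 2].
Reversing it on skdhur: s−12=g, k−6=e, d−12=r, h−6=b, u−12=i, r−6=l.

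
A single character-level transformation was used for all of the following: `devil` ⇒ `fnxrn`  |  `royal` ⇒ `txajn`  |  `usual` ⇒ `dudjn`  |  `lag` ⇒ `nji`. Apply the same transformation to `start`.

The shift depends on letter class: consonant d→f is +2, but vowel e→n is +9. Vowels shift forward by 9 and consonants shift forward by 2.
For start: s(cons)+2=u, t(cons)+2=v, a(vowel)+9=j, r(cons)+2=t, t(cons)+2=v.

uvjtv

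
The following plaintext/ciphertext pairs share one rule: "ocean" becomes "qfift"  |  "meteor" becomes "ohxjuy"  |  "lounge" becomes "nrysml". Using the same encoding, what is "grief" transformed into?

iumjl

In ocean: o→q is +2, c→f is +3, e→i is +4, a→f is +5 — the shift increases by 1 each position. The shift increases by 1 at each position, starting from +2: 2, 3, 4, ….
Applying it to grief: g+2=i, r+3=u, i+4=m, e+5=j, f+6=l.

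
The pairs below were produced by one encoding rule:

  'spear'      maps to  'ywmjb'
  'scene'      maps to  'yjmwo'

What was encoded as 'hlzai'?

berry

In spear: s→y is +6, p→w is +7, e→m is +8, a→j is +9 — the shift increases by 1 each position. The shift increases by 1 at each position, starting from +6: 6, 7, 8, ….
Decoding hlzai: h−6=b, l−7=e, z−8=r, a−9=r, i−10=y.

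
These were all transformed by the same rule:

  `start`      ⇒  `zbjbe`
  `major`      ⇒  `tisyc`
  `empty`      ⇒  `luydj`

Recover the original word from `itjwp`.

In start: s→z is +7, t→b is +8, a→j is +9, r→b is +10 — the shift increases by 1 each position. Letter i (0-indexed) is shifted by i+7, so successive shifts are 7, 8, 9, ….
Decoding itjwp: i−7=b, t−8=l, j−9=a, w−10=m, p−11=e.

blame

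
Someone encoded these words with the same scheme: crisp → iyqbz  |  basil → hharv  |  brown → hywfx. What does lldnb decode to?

fever

Letter i (0-indexed) is shifted by i+6, so successive shifts are 6, 7, 8, ….
Reversing it on lldnb: l−6=f, l−7=e, d−8=v, n−9=e, b−10=r.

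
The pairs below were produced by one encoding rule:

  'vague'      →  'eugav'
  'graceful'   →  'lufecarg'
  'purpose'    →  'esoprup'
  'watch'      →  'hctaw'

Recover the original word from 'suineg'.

genius

The output letters match the input read backwards: vague reversed is eugav. The word is simply reversed.
Undoing it on suineg: then reverse → genius.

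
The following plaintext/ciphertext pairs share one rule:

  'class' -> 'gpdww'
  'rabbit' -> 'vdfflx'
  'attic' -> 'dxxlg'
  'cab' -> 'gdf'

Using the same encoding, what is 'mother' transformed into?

qrxlhv

Two shifts are in play — +3 for a/e/i/o/u, +4 for every other letter.
Applying it to mother: m(cons)+4=q, o(vowel)+3=r, t(cons)+4=x, h(cons)+4=l, e(vowel)+3=h, r(cons)+4=v.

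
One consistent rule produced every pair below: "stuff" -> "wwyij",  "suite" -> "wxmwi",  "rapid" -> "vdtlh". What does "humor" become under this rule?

lxqrv

Shifts by position in stuff: pos 0: s→w (+4), pos 1: t→w (+3), pos 2: u→y (+4), pos 3: f→i (+3) — repeating every 2. A repeating key of period 2 is used — shifts +4, +3 over and over.
On humor: h+4=l, u+3=x, m+4=q, o+3=r, r+4=v.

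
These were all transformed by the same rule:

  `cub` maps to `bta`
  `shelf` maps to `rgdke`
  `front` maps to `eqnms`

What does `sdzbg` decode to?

teach

Compare letters: c→b is +25, u→t is +25, b→a is +25 — a constant shift. This is a Caesar cipher with shift 25.
Undoing it on sdzbg: s−25=t, d−25=e, z−25=a, b−25=c, g−25=h.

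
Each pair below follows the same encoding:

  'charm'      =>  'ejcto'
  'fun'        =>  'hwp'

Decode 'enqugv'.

Compare letters: c→e is +2, h→j is +2, a→c is +2 — a constant shift. This is a Caesar cipher with shift 2.
Reversing it on enqugv: e−2=c, n−2=l, q−2=o, u−2=s, g−2=e, v−2=t.

closet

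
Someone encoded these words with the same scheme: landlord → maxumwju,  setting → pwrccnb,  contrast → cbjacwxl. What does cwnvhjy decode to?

The output letters match the input read backwards, each shifted +9: landlord reversed is droldnal. Read the word backwards and shift each letter +9.
Undoing it on cwnvhjy: shift back: c−9=t, w−9=n, n−9=e, v−9=m, h−9=y, j−9=a, y−9=p → tnemyap; then reverse → payment.

payment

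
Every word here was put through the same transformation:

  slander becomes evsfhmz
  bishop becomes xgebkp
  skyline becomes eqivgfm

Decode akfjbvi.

monthly

s(18)→e(4) and l(11)→v(21) fit y≡5x+18 (mod 26); the inverse of 5 mod 26 is 21. Treating letters as 0–25, the rule is x ↦ 5x + 18 (mod 26).
Undoing it on akfjbvi: a(0)→21·(0−18)≡12=m; k(10)→21·(10−18)≡14=o; f(5)→21·(5−18)≡13=n; j(9)→21·(9−18)≡19=t; b(1)→21·(1−18)≡7=h; v(21)→21·(21−18)≡11=l; i(8)→21·(8−18)≡24=y (all mod 26).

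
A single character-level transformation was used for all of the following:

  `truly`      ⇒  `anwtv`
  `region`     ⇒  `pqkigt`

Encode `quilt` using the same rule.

vnkws

The output letters match the input read backwards, each shifted +2: truly reversed is ylurt. Two steps: reverse the string, then apply a Caesar shift of +2.
Applying it to quilt: reverse → tliuq; then shift: t+2=v, l+2=n, i+2=k, u+2=w, q+2=s.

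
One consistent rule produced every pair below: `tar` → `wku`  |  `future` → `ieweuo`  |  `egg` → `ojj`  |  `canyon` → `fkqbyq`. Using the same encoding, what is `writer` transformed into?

zuswou

The shift depends on letter class: consonant t→w is +3, but vowel a→k is +10. Vowels shift forward by 10 and consonants shift forward by 3.
On writer: w(cons)+3=z, r(cons)+3=u, i(vowel)+10=s, t(cons)+3=w, e(vowel)+10=o, r(cons)+3=u.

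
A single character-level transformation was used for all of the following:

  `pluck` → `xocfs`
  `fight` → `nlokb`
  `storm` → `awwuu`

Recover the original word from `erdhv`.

Shifts by position in pluck: pos 0: p→x (+8), pos 1: l→o (+3), pos 2: u→c (+8), pos 3: c→f (+3) — repeating every 2. A repeating key of period 2 is used — shifts +8, +3 over and over.
Decoding erdhv: e−8=w, r−3=o, d−8=v, h−3=e, v−8=n.

woven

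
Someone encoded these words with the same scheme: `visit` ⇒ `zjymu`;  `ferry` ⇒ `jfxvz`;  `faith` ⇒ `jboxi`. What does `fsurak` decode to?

Shifts by position in visit: pos 0: v→z (+4), pos 1: i→j (+1), pos 2: s→y (+6), pos 3: i→m (+4), pos 4: t→u (+1) — repeating every 3. It's a Vigenère-style cipher with numeric key [4,1,6]: position i shifts by key[i mod 3].
Reversing it on fsurak: f−4=b, s−1=r, u−6=o, r−4=n, a−1=z, k−6=e.

bronze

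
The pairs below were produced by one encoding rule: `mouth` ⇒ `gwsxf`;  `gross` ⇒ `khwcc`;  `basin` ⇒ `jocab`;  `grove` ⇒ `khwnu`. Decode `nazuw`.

m(12)→g(6) and o(14)→w(22) fit y≡21x+14 (mod 26); the inverse of 21 mod 26 is 5. This is an affine cipher: with a=0,…,z=25, each position x becomes (21x+14) mod 26.
Decoding nazuw: n(13)→5·(13−14)≡21=v; a(0)→5·(0−14)≡8=i; z(25)→5·(25−14)≡3=d; u(20)→5·(20−14)≡4=e; w(22)→5·(22−14)≡14=o (all mod 26).

video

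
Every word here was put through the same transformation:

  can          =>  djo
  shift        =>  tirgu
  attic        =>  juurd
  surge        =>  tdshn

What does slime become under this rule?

Vowels shift forward by 9 and consonants shift forward by 1.
Applying it to slime: s(cons)+1=t, l(cons)+1=m, i(vowel)+9=r, m(cons)+1=n, e(vowel)+9=n.

tmrnn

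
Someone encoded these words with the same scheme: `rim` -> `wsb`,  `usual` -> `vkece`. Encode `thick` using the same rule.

umsrd

The output letters match the input read backwards, each shifted +10: rim reversed is mir. Read the word backwards and shift each letter +10.
On thick: reverse → kciht; then shift: k+10=u, c+10=m, i+10=s, h+10=r, t+10=d.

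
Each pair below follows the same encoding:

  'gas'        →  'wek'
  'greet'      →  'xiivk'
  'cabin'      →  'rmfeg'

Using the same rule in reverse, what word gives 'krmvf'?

Two steps: reverse the string, then apply a Caesar shift of +4.
Reversing it on krmvf: shift back: k−4=g, r−4=n, m−4=i, v−4=r, f−4=b → gnirb; then reverse → bring.

bring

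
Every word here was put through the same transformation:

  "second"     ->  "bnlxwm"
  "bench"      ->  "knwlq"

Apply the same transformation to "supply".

bdyyuh

Compare letters: s→b is +9, e→n is +9, c→l is +9 — a constant shift. Each letter is shifted forward by 9 in the alphabet (a Caesar shift of +9).
Applying it to supply: s+9=b, u+9=d, p+9=y, p+9=y, l+9=u, y+9=h.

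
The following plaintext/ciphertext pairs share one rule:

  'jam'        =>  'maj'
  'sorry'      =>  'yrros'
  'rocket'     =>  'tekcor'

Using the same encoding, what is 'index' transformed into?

It's just the letters in reverse order.
On index: reverse → xedni.

xedni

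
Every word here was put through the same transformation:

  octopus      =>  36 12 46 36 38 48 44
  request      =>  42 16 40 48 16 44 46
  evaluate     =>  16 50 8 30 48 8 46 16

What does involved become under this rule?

24 34 50 36 30 50 16 14

o(#15)→36 and c(#3)→12: differences scale by 2, so n = 2·pos + 6. Each letter becomes 2×(its alphabet position, a=1..z=26) + 6.
Applying it to involved: i=9→24, n=14→34, v=22→50, o=15→36, l=12→30, v=22→50, e=5→16, d=4→14.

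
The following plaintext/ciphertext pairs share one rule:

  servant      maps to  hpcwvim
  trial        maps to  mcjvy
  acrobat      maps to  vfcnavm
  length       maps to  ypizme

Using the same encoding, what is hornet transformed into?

encipm

s(18)→h(7) and e(4)→p(15) fit y≡5x+21 (mod 26); the inverse of 5 mod 26 is 21. Each letter's alphabet position (a=0..z=25) is mapped through 5·x+21 mod 26 — an affine cipher.
Applying it to hornet: h(7)→5·7+21≡4=e; o(14)→5·14+21≡13=n; r(17)→5·17+21≡2=c; n(13)→5·13+21≡8=i; e(4)→5·4+21≡15=p; t(19)→5·19+21≡12=m (all mod 26).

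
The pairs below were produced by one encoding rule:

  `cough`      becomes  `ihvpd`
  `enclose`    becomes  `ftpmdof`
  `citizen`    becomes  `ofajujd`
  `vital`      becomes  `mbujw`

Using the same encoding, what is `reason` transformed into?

optbfs

The output letters match the input read backwards, each shifted +1: cough reversed is hguoc. Read the word backwards and shift each letter +1.
For reason: reverse → nosaer; then shift: n+1=o, o+1=p, s+1=t, a+1=b, e+1=f, r+1=s.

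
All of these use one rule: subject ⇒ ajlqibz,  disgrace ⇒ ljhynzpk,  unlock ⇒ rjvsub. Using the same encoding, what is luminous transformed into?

The output letters match the input read backwards, each shifted +7: subject reversed is tcejbus. Read the word backwards and shift each letter +7.
On luminous: reverse → suonimul; then shift: s+7=z, u+7=b, o+7=v, n+7=u, i+7=p, m+7=t, u+7=b, l+7=s.

zbvuptbs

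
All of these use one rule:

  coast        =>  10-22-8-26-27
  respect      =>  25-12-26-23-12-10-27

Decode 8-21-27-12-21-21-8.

antenna

c is letter #3 and maps to 10: an offset of 7. Each letter is replaced by its alphabet position (a=1..z=26) + 7.
Undoing it on 8-21-27-12-21-21-8: 8→(8−7)÷1=1=a, 21→(21−7)÷1=14=n, 27→(27−7)÷1=20=t, 12→(12−7)÷1=5=e, 21→(21−7)÷1=14=n, 21→(21−7)÷1=14=n, 8→(8−7)÷1=1=a.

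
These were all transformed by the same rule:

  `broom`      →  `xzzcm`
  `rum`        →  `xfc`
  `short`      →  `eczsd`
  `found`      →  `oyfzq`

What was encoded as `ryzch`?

wrong

The output letters match the input read backwards, each shifted +11: broom reversed is moorb. Read the word backwards and shift each letter +11.
Decoding ryzch: shift back: r−11=g, y−11=n, z−11=o, c−11=r, h−11=w → gnorw; then reverse → wrong.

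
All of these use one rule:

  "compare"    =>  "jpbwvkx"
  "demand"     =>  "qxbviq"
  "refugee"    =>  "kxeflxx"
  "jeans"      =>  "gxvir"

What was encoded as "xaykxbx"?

c(2)→j(9) and o(14)→p(15) fit y≡7x+21 (mod 26); the inverse of 7 mod 26 is 15. Each letter's alphabet position (a=0..z=25) is mapped through 7·x+21 mod 26 — an affine cipher.
Decoding xaykxbx: x(23)→15·(23−21)≡4=e; a(0)→15·(0−21)≡23=x; y(24)→15·(24−21)≡19=t; k(10)→15·(10−21)≡17=r; x(23)→15·(23−21)≡4=e; b(1)→15·(1−21)≡12=m; x(23)→15·(23−21)≡4=e (all mod 26).

extreme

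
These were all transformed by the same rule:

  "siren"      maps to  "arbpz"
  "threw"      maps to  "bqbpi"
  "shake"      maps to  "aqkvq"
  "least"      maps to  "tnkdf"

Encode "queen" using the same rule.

In siren: s→a is +8, i→r is +9, r→b is +10, e→p is +11 — the shift increases by 1 each position. Letter i (0-indexed) is shifted by i+8, so successive shifts are 8, 9, 10, ….
For queen: q+8=y, u+9=d, e+10=o, e+11=p, n+12=z.

ydopz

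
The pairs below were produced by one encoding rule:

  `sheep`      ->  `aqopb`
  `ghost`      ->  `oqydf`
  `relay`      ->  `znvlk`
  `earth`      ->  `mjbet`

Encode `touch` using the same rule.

In sheep: s→a is +8, h→q is +9, e→o is +10, e→p is +11 — the shift increases by 1 each position. Each letter shifts forward by (position + 8), i.e. 8, 9, 10, … — the shift grows by one for each successive letter.
Applying it to touch: t+8=b, o+9=x, u+10=e, c+11=n, h+12=t.

bxent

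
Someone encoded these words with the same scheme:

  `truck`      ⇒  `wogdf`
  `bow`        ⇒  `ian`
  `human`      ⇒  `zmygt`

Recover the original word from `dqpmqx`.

leader

The output letters match the input read backwards, each shifted +12: truck reversed is kcurt. The word is reversed, then every letter is shifted forward by 12.
Decoding dqpmqx: shift back: d−12=r, q−12=e, p−12=d, m−12=a, q−12=e, x−12=l → redael; then reverse → leader.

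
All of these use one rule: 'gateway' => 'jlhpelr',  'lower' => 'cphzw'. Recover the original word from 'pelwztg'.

The output letters match the input read backwards, each shifted +11: gateway reversed is yawetag. Two steps: reverse the string, then apply a Caesar shift of +11.
Undoing it on pelwztg: shift back: p−11=e, e−11=t, l−11=a, w−11=l, z−11=o, t−11=i, g−11=v → etaloiv; then reverse → violate.

violate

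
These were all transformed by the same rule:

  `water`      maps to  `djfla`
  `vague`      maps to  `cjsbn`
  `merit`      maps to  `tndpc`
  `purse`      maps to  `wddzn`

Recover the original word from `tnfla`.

The shifts repeat in a cycle of length 3: positions 0,1,… shift by +7, +9, +12, then the pattern repeats.
Undoing it on tnfla: t−7=m, n−9=e, f−12=t, l−7=e, a−9=r.

meter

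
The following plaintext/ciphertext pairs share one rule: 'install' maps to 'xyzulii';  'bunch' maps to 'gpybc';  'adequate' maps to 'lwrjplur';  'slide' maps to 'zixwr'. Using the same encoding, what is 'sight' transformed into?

zxhcu

i(8)→x(23) and n(13)→y(24) fit y≡21x+11 (mod 26); the inverse of 21 mod 26 is 5. Each letter's alphabet position (a=0..z=25) is mapped through 21·x+11 mod 26 — an affine cipher.
For sight: s(18)→21·18+11≡25=z; i(8)→21·8+11≡23=x; g(6)→21·6+11≡7=h; h(7)→21·7+11≡2=c; t(19)→21·19+11≡20=u (all mod 26).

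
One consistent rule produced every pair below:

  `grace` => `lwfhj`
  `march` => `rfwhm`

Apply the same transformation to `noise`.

stnxj

Compare letters: g→l is +5, r→w is +5, a→f is +5 — a constant shift. Each letter is shifted forward by 5 in the alphabet (a Caesar shift of +5).
For noise: n+5=s, o+5=t, i+5=n, s+5=x, e+5=j.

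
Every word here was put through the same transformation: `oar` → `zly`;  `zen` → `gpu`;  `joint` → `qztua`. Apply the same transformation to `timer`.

attpy

The rule splits by letter class: vowels +11, consonants +7.
On timer: t(cons)+7=a, i(vowel)+11=t, m(cons)+7=t, e(vowel)+11=p, r(cons)+7=y.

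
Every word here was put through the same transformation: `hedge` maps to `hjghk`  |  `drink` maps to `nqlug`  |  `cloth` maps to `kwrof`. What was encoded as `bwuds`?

party

The word is reversed, then every letter is shifted forward by 3.
Reversing it on bwuds: shift back: b−3=y, w−3=t, u−3=r, d−3=a, s−3=p → ytrap; then reverse → party.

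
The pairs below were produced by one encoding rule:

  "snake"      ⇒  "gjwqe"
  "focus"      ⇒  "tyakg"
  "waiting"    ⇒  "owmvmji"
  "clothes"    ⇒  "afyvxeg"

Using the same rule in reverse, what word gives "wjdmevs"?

s(18)→g(6) and n(13)→j(9) fit y≡15x+22 (mod 26); the inverse of 15 mod 26 is 7. This is an affine cipher: with a=0,…,z=25, each position x becomes (15x+22) mod 26.
Undoing it on wjdmevs: w(22)→7·(22−22)≡0=a; j(9)→7·(9−22)≡13=n; d(3)→7·(3−22)≡23=x; m(12)→7·(12−22)≡8=i; e(4)→7·(4−22)≡4=e; v(21)→7·(21−22)≡19=t; s(18)→7·(18−22)≡24=y (all mod 26).

anxiety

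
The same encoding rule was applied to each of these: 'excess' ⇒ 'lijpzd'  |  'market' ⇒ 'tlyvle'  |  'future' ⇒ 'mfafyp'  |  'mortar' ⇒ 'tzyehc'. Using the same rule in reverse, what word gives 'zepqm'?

stiff

It's a Vigenère-style cipher with numeric key [7,11]: position i shifts by key[i mod 2].
Reversing it on zepqm: z−7=s, e−11=t, p−7=i, q−11=f, m−7=f.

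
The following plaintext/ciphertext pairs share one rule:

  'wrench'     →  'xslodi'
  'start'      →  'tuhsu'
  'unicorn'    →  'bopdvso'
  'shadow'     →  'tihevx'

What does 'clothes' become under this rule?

The shift depends on letter class: consonant w→x is +1, but vowel e→l is +7. Two shifts are in play — +7 for a/e/i/o/u, +1 for every other letter.
For clothes: c(cons)+1=d, l(cons)+1=m, o(vowel)+7=v, t(cons)+1=u, h(cons)+1=i, e(vowel)+7=l, s(cons)+1=t.

dmvuilt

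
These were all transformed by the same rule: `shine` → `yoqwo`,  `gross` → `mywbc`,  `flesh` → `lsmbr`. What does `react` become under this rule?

In shine: s→y is +6, h→o is +7, i→q is +8, n→w is +9 — the shift increases by 1 each position. The shift increases by 1 at each position, starting from +6: 6, 7, 8, ….
For react: r+6=x, e+7=l, a+8=i, c+9=l, t+10=d.

xlild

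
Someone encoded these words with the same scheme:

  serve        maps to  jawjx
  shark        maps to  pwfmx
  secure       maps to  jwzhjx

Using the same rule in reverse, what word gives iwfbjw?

reward

The output letters match the input read backwards, each shifted +5: serve reversed is evres. Two steps: reverse the string, then apply a Caesar shift of +5.
Reversing it on iwfbjw: shift back: i−5=d, w−5=r, f−5=a, b−5=w, j−5=e, w−5=r → drawer; then reverse → reward.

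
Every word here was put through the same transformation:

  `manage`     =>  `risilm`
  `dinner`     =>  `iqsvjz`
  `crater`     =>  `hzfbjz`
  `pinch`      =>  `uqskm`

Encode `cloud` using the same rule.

Shifts by position in manage: pos 0: m→r (+5), pos 1: a→i (+8), pos 2: n→s (+5), pos 3: a→i (+8) — repeating every 2. The shifts repeat in a cycle of length 2: positions 0,1,… shift by +5, +8, then the pattern repeats.
On cloud: c+5=h, l+8=t, o+5=t, u+8=c, d+5=i.

httci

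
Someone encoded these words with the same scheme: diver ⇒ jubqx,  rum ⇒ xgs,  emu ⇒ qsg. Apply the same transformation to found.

The shift depends on letter class: consonant d→j is +6, but vowel i→u is +12. Two shifts are in play — +12 for a/e/i/o/u, +6 for every other letter.
On found: f(cons)+6=l, o(vowel)+12=a, u(vowel)+12=g, n(cons)+6=t, d(cons)+6=j.

lagtj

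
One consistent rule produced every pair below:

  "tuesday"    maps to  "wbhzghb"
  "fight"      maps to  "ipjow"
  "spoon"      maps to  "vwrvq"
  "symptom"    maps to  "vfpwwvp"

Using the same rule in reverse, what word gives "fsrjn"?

clock

Shifts by position in tuesday: pos 0: t→w (+3), pos 1: u→b (+7), pos 2: e→h (+3), pos 3: s→z (+7) — repeating every 2. A repeating key of period 2 is used — shifts +3, +7 over and over.
Decoding fsrjn: f−3=c, s−7=l, r−3=o, j−7=c, n−3=k.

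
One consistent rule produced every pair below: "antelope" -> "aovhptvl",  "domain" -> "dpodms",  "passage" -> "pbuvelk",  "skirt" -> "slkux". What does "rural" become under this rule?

rvtdp

In antelope: a→a is +0, n→o is +1, t→v is +2, e→h is +3 — the shift increases by 1 each position. The shift increases by 1 at each position, starting from +0: 0, 1, 2, ….
For rural: r+0=r, u+1=v, r+2=t, a+3=d, l+4=p.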